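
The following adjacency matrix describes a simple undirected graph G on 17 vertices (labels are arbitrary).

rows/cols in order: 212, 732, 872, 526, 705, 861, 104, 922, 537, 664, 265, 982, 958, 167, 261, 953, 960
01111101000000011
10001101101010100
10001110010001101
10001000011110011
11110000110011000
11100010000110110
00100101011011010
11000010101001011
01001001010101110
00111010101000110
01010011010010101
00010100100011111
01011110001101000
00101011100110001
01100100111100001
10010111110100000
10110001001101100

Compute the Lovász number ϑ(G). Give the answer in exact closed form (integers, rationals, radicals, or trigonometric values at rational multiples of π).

sqrt(17)

deg(872) = 8; N(872) = {212, 705, 861, 104, 664, 167, 261, 960}.
deg(265) = 8; N(265) = {732, 526, 104, 922, 664, 958, 261, 960}.
Vertex 732 has 8 neighbors: 212, 705, 861, 922, 537, 265, 958, 261.
N(861) = {212, 732, 872, 104, 982, 958, 261, 953}, |N(861)| = 8.
Every vertex has degree 8 (N=17); strongly regular (17,8,3,4).
The 3 distinct eigenvalues: [8.0, 1.561553, -2.561553].
With N=17: ϑ(G) = 17·(-(-sqrt(17)/2 - 1/2))/(8−(-sqrt(17)/2 - 1/2)) = sqrt(17).
Numerically 4.123106.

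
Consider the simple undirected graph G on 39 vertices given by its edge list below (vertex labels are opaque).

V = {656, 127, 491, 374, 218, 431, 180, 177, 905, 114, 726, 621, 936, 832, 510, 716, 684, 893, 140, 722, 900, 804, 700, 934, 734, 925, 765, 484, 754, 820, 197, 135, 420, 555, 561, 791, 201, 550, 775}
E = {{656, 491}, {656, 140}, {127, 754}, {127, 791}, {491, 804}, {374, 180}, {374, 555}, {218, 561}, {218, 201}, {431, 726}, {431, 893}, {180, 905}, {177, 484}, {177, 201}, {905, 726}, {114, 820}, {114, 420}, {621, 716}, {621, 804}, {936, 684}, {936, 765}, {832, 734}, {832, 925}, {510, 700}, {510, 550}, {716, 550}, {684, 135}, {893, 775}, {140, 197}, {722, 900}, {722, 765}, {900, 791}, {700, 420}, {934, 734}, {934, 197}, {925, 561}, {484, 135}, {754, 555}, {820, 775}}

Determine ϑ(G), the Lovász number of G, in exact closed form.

39*cos(pi/39)/(cos(pi/39) + 1)

deg(791) = 2; N(791) = {127, 900}.
N(197) = {140, 934}, |N(197)| = 2.
Vertex 656 has 2 neighbors: 491, 140.
Vertex 431 has 2 neighbors: 726, 893.
2-regular, N=39; the odd cycle C_{39}.
The 20 distinct eigenvalues: [2.0, 1.9741, 1.89707, 1.77091, 1.59889, 1.38545, 1.13613, 0.85739, 0.55643, 0.24107, -0.08053, -0.40005, -0.70921, -1.0, -1.26489, -1.49702, -1.69038, -1.83996, -1.94188, -1.99351].
Lovász (edge-transitive): ϑ = −39·(-2*cos(pi/39))/((2)−(-2*cos(pi/39))) = 39*cos(pi/39)/(cos(pi/39) + 1).
= 19.4683… (decimal).
Check 19 ≤ 39*cos(pi/39)/(cos(pi/39) + 1) ≤ 20: both strict.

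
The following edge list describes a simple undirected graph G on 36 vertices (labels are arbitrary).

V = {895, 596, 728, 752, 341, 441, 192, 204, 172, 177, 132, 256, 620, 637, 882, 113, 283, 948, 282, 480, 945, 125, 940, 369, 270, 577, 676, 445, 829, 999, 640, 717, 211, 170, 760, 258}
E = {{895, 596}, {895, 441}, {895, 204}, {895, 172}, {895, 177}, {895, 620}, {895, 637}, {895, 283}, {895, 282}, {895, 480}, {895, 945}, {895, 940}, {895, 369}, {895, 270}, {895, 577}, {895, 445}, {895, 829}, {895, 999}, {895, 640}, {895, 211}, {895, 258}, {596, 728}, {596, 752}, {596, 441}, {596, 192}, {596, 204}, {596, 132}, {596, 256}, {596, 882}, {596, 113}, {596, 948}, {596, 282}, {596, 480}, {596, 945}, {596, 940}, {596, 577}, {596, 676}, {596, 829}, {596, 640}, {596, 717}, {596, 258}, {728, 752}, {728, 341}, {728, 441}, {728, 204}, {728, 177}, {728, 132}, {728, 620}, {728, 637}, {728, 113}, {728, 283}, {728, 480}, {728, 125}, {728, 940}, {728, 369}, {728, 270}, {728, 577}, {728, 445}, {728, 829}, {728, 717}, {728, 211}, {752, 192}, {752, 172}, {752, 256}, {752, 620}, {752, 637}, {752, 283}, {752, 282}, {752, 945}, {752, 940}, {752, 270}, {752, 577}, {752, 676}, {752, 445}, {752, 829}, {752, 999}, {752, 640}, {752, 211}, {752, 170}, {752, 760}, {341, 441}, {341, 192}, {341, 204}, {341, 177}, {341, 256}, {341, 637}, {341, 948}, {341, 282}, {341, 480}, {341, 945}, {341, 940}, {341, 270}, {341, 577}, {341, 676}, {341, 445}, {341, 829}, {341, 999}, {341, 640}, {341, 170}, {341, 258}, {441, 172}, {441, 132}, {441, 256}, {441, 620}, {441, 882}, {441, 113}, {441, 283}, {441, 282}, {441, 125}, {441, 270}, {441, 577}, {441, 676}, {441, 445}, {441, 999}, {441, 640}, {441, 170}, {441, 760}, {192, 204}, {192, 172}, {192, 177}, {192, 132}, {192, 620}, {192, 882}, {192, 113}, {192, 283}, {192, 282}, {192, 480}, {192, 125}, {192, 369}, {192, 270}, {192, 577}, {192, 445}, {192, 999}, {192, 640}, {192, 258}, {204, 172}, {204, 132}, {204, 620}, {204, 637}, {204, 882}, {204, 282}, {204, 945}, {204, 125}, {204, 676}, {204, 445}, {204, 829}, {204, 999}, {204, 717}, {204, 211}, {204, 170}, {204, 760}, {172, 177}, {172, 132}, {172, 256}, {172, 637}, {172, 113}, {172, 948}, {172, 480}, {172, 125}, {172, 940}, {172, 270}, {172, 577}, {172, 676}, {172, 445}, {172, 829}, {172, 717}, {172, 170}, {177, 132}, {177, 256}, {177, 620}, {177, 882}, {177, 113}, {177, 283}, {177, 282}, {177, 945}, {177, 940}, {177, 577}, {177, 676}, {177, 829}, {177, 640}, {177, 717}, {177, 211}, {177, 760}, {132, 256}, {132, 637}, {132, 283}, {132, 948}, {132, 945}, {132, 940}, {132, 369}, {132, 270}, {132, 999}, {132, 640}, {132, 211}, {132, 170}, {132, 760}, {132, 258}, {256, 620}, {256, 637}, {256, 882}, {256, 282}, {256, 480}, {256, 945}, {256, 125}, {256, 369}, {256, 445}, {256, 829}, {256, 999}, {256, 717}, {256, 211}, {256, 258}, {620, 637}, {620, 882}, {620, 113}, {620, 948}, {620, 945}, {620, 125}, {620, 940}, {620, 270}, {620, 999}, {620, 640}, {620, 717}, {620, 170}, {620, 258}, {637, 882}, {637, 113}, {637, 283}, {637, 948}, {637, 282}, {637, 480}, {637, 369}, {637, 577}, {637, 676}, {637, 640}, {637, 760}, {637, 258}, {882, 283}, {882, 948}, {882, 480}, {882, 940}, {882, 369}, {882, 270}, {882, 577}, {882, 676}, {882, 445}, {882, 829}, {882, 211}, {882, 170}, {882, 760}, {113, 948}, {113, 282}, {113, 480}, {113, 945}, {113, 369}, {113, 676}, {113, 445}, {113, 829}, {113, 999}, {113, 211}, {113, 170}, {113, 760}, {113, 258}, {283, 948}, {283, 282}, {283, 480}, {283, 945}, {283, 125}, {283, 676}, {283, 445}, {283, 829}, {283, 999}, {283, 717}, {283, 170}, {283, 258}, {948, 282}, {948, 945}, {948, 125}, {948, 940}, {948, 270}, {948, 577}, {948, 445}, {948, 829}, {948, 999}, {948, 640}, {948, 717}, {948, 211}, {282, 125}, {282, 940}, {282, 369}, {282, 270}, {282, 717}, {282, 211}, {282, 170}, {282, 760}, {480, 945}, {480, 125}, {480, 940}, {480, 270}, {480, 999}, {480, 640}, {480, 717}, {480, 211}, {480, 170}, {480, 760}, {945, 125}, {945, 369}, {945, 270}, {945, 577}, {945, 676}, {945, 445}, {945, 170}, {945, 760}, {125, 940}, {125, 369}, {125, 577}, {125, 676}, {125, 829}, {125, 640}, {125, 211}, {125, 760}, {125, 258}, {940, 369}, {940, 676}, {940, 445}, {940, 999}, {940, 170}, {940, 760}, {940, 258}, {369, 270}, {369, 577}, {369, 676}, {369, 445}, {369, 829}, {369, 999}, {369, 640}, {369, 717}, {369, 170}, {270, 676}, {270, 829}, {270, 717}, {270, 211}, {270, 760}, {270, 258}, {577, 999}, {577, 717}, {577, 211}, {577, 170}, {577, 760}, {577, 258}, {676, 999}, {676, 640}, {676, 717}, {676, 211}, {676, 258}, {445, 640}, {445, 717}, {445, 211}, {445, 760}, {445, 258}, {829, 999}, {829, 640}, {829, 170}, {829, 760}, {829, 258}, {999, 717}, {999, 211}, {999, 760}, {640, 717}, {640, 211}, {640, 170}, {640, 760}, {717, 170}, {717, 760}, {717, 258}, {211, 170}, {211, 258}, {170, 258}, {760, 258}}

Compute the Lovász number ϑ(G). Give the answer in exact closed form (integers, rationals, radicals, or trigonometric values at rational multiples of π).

deg(192) = 21; N(192) = {596, 752, 341, 204, 172, 177, 132, 620, 882, 113, 283, 282, 480, 125, 369, 270, 577, 445, 999, 640, 258}.
deg(341) = 21; N(341) = {728, 441, 192, 204, 177, 256, 637, 948, 282, 480, 945, 940, 270, 577, 676, 445, 829, 999, 640, 170, 258}.
Vertex 752 has 21 neighbors: 596, 728, 192, 172, 256, 620, 637, 283, 282, 945, 940, 270, 577, 676, 445, 829, 999, 640, 211, 170, 760.
deg(640) = 21; N(640) = {895, 596, 752, 341, 441, 192, 177, 132, 620, 637, 948, 480, 125, 369, 676, 445, 829, 717, 211, 170, 760}.
36-vertex 21-regular graph: Kneser K(9,2) on C(9,2)=36 vertices.
A has 3 distinct eigenvalues ≈ [21.0, 1.0, -6.0].
ϑ = −N·λ_min/(λ_max−λ_min) = −36·(-6)/(21−(-6)) = 8.
= 8.000000000… (decimal).

8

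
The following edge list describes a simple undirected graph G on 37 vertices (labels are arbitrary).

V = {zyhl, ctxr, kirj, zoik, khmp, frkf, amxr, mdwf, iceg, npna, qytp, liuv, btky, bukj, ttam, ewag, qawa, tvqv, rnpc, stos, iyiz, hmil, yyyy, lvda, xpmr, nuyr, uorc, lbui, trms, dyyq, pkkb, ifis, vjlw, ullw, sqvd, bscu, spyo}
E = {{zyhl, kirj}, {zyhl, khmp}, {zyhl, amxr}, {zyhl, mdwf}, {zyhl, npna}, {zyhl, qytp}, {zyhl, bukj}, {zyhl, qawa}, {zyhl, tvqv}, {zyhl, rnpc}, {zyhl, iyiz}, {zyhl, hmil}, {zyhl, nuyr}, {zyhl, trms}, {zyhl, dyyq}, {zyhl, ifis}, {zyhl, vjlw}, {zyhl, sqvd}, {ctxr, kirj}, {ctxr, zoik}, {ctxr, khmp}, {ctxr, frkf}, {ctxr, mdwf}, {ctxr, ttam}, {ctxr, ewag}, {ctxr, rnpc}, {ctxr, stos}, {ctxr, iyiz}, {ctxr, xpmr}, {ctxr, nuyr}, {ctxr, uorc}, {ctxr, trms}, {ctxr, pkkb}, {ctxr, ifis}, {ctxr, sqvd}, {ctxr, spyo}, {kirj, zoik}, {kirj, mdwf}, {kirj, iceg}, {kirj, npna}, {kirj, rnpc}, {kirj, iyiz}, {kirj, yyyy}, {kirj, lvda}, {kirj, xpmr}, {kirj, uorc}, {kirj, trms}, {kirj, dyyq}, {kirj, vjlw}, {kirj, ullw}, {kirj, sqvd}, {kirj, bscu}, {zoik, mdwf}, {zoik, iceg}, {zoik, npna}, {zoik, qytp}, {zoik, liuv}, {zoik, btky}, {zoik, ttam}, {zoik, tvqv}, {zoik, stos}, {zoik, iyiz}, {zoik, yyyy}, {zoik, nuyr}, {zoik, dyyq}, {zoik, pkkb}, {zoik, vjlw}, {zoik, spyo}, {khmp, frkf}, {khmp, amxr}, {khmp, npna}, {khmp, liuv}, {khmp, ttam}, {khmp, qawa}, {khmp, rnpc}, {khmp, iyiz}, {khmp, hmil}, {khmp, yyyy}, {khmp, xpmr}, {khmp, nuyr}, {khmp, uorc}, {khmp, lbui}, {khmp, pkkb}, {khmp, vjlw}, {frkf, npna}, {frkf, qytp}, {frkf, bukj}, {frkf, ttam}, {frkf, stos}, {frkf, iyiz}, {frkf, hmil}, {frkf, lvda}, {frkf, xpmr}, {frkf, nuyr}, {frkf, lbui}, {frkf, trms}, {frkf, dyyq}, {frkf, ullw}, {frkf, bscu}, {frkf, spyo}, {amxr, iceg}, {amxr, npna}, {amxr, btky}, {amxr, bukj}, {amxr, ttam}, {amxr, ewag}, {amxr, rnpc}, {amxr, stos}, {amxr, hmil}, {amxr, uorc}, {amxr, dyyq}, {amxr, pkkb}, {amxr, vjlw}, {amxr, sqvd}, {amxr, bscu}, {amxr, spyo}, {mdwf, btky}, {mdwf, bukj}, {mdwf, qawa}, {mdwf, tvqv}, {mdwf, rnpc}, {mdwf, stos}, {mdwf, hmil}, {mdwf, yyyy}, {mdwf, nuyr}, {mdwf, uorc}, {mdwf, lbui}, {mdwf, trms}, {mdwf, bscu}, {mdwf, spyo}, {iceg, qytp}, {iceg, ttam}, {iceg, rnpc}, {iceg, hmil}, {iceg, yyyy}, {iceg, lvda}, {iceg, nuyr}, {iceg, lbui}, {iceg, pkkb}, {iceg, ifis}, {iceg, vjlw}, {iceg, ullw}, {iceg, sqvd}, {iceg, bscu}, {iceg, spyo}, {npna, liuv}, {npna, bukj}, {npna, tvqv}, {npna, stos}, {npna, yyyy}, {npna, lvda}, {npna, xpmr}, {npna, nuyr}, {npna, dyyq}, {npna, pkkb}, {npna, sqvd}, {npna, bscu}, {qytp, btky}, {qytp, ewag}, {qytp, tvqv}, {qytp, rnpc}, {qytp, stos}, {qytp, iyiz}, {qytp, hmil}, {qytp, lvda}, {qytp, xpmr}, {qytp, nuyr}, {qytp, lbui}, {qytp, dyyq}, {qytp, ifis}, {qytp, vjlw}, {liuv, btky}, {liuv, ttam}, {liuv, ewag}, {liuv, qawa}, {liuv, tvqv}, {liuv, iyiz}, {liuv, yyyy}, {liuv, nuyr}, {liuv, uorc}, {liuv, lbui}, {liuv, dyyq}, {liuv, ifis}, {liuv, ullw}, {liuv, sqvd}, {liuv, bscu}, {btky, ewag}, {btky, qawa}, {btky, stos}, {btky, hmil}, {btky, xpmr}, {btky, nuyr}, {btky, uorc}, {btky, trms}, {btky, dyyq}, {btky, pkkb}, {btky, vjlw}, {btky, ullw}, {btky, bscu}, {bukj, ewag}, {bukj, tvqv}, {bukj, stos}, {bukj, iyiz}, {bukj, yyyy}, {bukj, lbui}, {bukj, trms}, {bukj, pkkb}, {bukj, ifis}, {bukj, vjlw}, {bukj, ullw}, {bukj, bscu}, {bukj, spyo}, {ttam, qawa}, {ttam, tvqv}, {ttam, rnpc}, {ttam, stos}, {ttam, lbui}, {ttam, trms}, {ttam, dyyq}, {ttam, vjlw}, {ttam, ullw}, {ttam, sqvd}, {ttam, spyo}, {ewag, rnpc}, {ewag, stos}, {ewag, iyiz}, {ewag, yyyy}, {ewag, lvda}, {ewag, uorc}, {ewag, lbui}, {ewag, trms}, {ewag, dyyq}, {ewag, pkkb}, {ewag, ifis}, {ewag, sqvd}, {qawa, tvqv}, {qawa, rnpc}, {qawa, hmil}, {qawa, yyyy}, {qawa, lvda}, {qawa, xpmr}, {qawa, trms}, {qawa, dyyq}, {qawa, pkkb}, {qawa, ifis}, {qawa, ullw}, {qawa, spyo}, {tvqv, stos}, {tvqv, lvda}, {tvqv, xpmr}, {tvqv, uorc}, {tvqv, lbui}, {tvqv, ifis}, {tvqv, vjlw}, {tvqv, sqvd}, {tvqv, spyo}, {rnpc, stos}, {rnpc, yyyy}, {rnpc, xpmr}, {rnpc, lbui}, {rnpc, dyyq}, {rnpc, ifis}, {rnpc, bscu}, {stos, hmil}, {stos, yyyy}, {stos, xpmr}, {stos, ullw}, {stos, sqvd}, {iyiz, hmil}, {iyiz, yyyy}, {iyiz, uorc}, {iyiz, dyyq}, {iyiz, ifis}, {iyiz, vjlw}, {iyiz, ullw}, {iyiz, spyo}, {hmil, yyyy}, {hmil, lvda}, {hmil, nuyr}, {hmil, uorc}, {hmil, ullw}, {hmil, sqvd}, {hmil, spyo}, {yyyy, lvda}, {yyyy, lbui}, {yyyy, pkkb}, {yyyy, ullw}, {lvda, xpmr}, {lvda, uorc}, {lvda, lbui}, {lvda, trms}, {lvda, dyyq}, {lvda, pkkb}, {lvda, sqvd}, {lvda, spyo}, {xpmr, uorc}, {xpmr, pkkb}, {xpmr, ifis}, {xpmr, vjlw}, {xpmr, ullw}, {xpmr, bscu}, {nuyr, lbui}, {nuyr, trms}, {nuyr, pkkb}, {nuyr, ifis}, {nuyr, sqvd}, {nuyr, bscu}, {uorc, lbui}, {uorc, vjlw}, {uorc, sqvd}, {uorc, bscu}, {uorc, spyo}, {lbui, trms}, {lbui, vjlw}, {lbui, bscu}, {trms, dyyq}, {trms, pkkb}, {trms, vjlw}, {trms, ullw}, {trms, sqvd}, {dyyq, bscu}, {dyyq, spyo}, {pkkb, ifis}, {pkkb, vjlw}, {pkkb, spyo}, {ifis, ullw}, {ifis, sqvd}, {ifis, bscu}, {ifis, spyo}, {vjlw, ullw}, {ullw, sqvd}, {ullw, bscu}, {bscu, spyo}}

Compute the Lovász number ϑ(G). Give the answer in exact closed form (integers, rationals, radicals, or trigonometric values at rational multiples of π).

N(zyhl) = {kirj, khmp, amxr, mdwf, npna, qytp, bukj, qawa, tvqv, rnpc, iyiz, hmil, nuyr, trms, dyyq, ifis, vjlw, sqvd}, |N(zyhl)| = 18.
Vertex sqvd has 18 neighbors: zyhl, ctxr, kirj, amxr, iceg, npna, liuv, ttam, ewag, tvqv, stos, hmil, lvda, nuyr, uorc, trms, ifis, ullw.
Vertex iyiz has 18 neighbors: zyhl, ctxr, kirj, zoik, khmp, frkf, qytp, liuv, bukj, ewag, hmil, yyyy, uorc, dyyq, ifis, vjlw, ullw, spyo.
deg(khmp) = 18; N(khmp) = {zyhl, ctxr, frkf, amxr, npna, liuv, ttam, qawa, rnpc, iyiz, hmil, yyyy, xpmr, nuyr, uorc, lbui, pkkb, vjlw}.
Every vertex has degree 18 (N=37); strongly regular (37,18,8,9).
spec(A) ≈ [18.0, 2.54138, -3.54138] (distinct, 5 d.p.).
Lovász: ϑ = −37(-sqrt(37)/2 - 1/2)/(18+-(-sqrt(37)/2 - 1/2)) = sqrt(37).
≈ 6.0827625 (to 7 d.p.).

sqrt(37)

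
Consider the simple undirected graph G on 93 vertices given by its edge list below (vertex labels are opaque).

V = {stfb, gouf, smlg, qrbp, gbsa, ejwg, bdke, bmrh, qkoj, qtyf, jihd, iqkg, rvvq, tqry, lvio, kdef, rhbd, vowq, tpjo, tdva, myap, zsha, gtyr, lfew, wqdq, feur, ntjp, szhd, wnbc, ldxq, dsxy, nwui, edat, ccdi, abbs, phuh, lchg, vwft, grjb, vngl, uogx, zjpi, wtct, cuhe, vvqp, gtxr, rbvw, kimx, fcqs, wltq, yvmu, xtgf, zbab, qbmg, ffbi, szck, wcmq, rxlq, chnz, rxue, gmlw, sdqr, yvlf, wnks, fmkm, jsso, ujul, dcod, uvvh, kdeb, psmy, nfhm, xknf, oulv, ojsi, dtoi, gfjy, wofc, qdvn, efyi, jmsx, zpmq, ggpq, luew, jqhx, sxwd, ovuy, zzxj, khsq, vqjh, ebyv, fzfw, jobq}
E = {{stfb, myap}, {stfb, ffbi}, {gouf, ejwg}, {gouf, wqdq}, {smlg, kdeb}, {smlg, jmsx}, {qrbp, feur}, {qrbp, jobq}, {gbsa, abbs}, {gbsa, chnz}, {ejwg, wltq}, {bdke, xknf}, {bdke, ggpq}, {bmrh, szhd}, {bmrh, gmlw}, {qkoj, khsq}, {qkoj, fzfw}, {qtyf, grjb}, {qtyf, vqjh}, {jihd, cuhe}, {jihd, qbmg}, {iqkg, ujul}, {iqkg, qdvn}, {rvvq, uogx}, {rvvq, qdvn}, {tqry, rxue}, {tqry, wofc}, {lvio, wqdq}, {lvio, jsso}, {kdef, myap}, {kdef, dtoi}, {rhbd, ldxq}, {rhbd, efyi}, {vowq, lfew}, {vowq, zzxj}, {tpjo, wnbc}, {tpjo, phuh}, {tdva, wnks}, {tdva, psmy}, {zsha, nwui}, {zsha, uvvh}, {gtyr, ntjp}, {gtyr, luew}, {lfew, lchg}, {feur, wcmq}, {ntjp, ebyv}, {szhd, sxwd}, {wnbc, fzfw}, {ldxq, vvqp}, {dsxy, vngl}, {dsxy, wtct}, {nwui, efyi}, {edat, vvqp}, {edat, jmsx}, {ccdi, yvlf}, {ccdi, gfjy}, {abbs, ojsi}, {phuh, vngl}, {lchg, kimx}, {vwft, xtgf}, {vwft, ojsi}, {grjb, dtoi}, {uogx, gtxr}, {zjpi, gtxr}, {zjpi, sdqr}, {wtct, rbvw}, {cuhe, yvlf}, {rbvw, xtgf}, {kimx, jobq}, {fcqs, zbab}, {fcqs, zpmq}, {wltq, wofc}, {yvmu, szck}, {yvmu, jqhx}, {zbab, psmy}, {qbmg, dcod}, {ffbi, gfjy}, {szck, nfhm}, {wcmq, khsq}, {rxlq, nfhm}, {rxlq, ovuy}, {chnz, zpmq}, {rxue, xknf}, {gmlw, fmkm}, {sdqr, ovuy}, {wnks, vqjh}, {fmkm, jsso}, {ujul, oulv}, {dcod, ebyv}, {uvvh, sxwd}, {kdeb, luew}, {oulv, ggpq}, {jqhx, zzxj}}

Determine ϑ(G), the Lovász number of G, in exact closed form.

N(wltq) = {ejwg, wofc}, |N(wltq)| = 2.
deg(fzfw) = 2; N(fzfw) = {qkoj, wnbc}.
deg(zpmq) = 2; N(zpmq) = {fcqs, chnz}.
deg(ojsi) = 2; N(ojsi) = {abbs, vwft}.
G on 93 vertices is 2-regular; connected 2-regular on 93 ⇒ C_{93}.
A has 47 distinct eigenvalues ≈ [2.0, 1.99544, 1.98177, 1.95906, 1.92741, 1.88697, 1.83792, 1.78048, 1.71491, 1.64153, 1.56065, 1.47265, 1.37793, 1.27693, 1.1701, 1.05793, 0.94093, 0.81964, 0.69461, 0.56641, 0.43563, 0.30286, 0.1687, 0.03378, -0.1013, -0.23591, -0.36945, -0.50131, -0.63087, -0.75756, -0.88079, -1.0, -1.11465, -1.22421, -1.32819, -1.42611, -1.51752, -1.602, -1.67918, -1.74869, -1.81023, -1.86351, -1.90828, -1.94434, -1.97154, -1.98974, -1.99886].
−93·(-2*cos(pi/93)) / ((2)−(-2*cos(pi/93))) = 93*cos(pi/93)/(cos(pi/93) + 1) = ϑ(G).
ϑ(G) ≈ 46.4867319.
Sandwich: α(G)=46 ≤ ϑ(G)=93*cos(pi/93)/(cos(pi/93) + 1) ≤ χ(Ḡ)=47 (both strict).

93*cos(pi/93)/(cos(pi/93) + 1)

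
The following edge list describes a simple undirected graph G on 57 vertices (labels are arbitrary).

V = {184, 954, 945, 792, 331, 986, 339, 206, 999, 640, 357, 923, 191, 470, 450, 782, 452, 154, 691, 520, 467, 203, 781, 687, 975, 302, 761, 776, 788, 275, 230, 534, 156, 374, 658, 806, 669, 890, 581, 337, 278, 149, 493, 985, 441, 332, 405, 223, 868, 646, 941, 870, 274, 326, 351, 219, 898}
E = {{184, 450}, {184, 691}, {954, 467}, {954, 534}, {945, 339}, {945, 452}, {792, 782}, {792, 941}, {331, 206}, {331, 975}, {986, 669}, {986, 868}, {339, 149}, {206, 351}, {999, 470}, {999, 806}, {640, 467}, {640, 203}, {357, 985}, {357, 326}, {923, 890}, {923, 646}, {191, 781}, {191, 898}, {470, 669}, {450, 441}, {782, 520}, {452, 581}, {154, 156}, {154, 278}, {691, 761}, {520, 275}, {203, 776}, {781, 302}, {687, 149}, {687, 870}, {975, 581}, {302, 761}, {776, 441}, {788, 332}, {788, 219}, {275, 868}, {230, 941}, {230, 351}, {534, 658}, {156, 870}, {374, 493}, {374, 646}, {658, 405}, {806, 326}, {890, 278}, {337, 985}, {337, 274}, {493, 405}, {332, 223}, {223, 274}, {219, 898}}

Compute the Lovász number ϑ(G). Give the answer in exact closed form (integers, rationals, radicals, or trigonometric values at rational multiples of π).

Vertex 788 has 2 neighbors: 332, 219.
Vertex 941 has 2 neighbors: 792, 230.
deg(687) = 2; N(687) = {149, 870}.
Vertex 156 has 2 neighbors: 154, 870.
57-vertex 2-regular graph: the odd cycle C_{57}.
The 29 distinct eigenvalues: [2.0, 1.98786, 1.95159, 1.89163, 1.80871, 1.70384, 1.57828, 1.43357, 1.27145, 1.0939, 0.90307, 0.70128, 0.49097, 0.27471, 0.05511, -0.16516, -0.38342, -0.59703, -0.80339, -1.0, -1.18447, -1.35456, -1.50821, -1.64356, -1.75895, -1.85299, -1.92454, -1.97272, -1.99696].
−57·(-2*cos(pi/57)) / ((2)−(-2*cos(pi/57))) = 57*cos(pi/57)/(cos(pi/57) + 1) = ϑ(G).
ϑ(G) ≈ 28.47834517.
Sandwich: α(G)=28 ≤ ϑ(G)=57*cos(pi/57)/(cos(pi/57) + 1) ≤ χ(Ḡ)=29 (both strict).

57*cos(pi/57)/(cos(pi/57) + 1)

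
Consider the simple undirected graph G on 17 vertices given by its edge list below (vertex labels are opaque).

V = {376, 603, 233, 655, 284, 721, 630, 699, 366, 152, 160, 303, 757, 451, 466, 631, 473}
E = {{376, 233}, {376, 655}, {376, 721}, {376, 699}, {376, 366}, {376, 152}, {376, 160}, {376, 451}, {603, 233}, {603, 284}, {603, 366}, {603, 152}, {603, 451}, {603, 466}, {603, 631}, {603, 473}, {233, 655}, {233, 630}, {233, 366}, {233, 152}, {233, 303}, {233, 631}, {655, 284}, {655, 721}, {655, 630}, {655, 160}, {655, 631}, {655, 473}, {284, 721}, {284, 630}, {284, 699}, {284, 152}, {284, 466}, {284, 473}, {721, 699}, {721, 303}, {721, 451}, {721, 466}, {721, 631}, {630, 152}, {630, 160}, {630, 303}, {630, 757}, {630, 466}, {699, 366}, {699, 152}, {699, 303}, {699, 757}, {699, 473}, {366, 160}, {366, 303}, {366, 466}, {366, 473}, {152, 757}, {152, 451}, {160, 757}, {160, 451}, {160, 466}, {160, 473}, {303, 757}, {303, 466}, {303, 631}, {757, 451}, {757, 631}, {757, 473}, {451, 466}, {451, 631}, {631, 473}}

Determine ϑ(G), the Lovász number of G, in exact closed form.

sqrt(17)

N(757) = {630, 699, 152, 160, 303, 451, 631, 473}, |N(757)| = 8.
N(630) = {233, 655, 284, 152, 160, 303, 757, 466}, |N(630)| = 8.
Vertex 284 has 8 neighbors: 603, 655, 721, 630, 699, 152, 466, 473.
Vertex 603 has 8 neighbors: 233, 284, 366, 152, 451, 466, 631, 473.
Every vertex has degree 8 (N=17); SR(17,8,3,4) — a Paley graph.
spec(A) ≈ [8.0, 1.56155, -2.56155] (distinct, 5 d.p.).
Lovász: ϑ = −17(-sqrt(17)/2 - 1/2)/(8+-(-sqrt(17)/2 - 1/2)) = sqrt(17).
≈ 4.123106 (to 6 d.p.).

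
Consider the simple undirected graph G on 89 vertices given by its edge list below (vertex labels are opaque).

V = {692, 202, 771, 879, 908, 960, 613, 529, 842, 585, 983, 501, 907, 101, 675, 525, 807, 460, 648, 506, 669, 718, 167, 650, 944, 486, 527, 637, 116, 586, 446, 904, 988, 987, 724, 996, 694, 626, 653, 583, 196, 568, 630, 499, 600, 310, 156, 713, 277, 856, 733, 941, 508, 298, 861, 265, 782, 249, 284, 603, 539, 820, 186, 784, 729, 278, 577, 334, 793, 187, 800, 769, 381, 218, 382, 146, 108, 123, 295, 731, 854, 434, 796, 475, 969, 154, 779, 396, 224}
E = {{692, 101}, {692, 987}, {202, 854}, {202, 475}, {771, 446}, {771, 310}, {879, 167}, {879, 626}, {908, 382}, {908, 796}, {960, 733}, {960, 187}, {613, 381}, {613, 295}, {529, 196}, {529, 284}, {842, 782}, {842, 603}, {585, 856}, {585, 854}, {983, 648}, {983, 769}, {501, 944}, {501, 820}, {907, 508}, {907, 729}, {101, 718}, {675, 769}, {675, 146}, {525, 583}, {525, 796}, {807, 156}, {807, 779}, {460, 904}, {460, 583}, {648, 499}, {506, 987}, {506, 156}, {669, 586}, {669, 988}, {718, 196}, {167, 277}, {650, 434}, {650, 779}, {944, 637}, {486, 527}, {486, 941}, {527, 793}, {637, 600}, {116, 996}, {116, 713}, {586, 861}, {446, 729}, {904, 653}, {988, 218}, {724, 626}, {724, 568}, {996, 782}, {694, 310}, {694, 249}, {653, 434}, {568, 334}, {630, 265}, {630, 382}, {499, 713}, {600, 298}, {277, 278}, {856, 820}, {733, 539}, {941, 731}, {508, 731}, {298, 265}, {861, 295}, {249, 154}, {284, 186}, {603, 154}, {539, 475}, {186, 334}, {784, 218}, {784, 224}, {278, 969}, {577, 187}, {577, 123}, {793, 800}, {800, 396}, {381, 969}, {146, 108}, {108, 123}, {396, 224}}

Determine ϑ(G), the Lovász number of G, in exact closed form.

N(224) = {784, 396}, |N(224)| = 2.
deg(988) = 2; N(988) = {669, 218}.
deg(793) = 2; N(793) = {527, 800}.
deg(800) = 2; N(800) = {793, 396}.
Regular of degree 2 on 89 vertices: a single 89-cycle (edge-transitive).
spec(A) ≈ [2.0, 1.99502, 1.9801, 1.95531, 1.92078, 1.87669, 1.82324, 1.76071, 1.68941, 1.60969, 1.52196, 1.42664, 1.32421, 1.21519, 1.10011, 0.97955, 0.85411, 0.72442, 0.59112, 0.45487, 0.31635, 0.17626, 0.0353, -0.10585, -0.24646, -0.38585, -0.52332, -0.65818, -0.78976, -0.9174, -1.04048, -1.15837, -1.27049, -1.37628, -1.47522, -1.5668, -1.65058, -1.72614, -1.79309, -1.85112, -1.89992, -1.93926, -1.96893, -1.9888, -1.99875] (distinct, 5 d.p.).
Lovász (edge-transitive): ϑ = −89·(-2*cos(pi/89))/((2)−(-2*cos(pi/89))) = 89*cos(pi/89)/(cos(pi/89) + 1).
Numerically 44.48613532.
α=44, χ(Ḡ)=45; ϑ=89*cos(pi/89)/(cos(pi/89) + 1) lies between (both strict).

89*cos(pi/89)/(cos(pi/89) + 1)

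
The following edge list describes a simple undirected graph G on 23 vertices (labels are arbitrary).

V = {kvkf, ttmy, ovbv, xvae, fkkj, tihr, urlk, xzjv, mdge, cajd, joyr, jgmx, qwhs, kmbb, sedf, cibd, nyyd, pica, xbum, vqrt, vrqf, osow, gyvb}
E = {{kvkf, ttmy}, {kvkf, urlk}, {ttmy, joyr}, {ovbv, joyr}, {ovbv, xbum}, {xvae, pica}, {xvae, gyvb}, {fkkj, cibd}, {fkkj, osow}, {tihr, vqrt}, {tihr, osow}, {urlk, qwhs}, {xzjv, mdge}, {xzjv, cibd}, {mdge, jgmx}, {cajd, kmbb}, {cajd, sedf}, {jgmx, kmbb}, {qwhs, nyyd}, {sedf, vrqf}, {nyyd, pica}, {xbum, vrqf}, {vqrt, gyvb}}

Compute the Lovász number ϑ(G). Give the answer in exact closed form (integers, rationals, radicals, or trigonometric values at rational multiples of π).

Vertex xzjv has 2 neighbors: mdge, cibd.
N(joyr) = {ttmy, ovbv}, |N(joyr)| = 2.
deg(nyyd) = 2; N(nyyd) = {qwhs, pica}.
deg(qwhs) = 2; N(qwhs) = {urlk, nyyd}.
2-regular, N=23; connected 2-regular on 23 ⇒ C_{23}.
The 12 distinct eigenvalues: [2.0, 1.9258, 1.7088, 1.3651, 0.9201, 0.4069, -0.1365, -0.6698, -1.1534, -1.5514, -1.8344, -1.9814].
ϑ = −N·λ_min/(λ_max−λ_min) = −23·(-2*cos(pi/23))/(2−(-2*cos(pi/23))) = 23*cos(pi/23)/(cos(pi/23) + 1).
= 11.44619361… (decimal).
11 ≤ 23*cos(pi/23)/(cos(pi/23) + 1) ≤ 12: both strict.

23*cos(pi/23)/(cos(pi/23) + 1)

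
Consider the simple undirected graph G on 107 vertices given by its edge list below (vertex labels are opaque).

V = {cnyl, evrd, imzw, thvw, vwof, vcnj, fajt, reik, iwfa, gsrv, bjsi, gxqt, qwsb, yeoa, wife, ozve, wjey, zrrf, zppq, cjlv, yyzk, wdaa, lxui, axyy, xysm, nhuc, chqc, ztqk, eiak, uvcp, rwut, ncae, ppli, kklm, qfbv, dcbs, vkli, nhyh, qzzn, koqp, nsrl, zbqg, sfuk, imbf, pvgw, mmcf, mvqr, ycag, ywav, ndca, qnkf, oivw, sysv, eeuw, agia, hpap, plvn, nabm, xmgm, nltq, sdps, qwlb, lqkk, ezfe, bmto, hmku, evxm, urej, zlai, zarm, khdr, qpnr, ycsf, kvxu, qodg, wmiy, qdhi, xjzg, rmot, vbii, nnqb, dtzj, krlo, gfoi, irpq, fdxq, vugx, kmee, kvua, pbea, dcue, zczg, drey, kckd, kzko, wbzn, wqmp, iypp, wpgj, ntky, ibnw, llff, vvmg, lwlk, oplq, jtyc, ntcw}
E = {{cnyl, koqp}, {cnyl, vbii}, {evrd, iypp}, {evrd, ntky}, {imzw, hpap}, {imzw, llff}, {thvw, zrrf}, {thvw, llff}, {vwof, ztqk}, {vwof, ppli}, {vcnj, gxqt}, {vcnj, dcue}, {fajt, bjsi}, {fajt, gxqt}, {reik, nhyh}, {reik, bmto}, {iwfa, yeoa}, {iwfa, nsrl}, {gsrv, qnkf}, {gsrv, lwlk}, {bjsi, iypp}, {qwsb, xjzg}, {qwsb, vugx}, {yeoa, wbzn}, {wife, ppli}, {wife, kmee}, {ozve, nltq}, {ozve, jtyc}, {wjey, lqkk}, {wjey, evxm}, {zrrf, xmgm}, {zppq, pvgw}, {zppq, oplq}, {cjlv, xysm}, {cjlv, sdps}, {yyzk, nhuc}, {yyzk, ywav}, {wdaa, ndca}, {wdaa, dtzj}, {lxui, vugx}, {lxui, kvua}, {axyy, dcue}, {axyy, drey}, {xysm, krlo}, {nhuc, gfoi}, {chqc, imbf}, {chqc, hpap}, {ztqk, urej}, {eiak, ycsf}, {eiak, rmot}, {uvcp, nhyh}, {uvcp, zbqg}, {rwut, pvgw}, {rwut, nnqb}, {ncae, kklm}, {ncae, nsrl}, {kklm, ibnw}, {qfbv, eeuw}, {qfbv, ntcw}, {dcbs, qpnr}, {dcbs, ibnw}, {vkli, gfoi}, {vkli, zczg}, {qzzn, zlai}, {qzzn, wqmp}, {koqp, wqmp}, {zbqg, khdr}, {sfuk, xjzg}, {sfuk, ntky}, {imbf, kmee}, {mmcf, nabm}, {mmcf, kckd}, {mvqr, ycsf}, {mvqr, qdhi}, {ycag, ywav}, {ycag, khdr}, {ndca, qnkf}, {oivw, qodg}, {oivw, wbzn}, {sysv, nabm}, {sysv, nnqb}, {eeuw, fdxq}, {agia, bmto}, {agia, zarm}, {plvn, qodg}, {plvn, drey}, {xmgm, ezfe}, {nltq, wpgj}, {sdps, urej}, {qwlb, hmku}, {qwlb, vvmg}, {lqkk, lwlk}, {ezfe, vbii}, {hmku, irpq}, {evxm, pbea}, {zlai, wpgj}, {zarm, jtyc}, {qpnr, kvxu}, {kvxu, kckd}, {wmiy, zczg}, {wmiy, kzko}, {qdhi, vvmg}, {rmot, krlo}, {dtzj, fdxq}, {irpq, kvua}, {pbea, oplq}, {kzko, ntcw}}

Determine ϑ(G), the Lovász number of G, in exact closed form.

107*cos(pi/107)/(cos(pi/107) + 1)

Vertex gsrv has 2 neighbors: qnkf, lwlk.
deg(thvw) = 2; N(thvw) = {zrrf, llff}.
deg(lwlk) = 2; N(lwlk) = {gsrv, lqkk}.
deg(koqp) = 2; N(koqp) = {cnyl, wqmp}.
deg(v) = 2 for all v (|V|=107); connected 2-regular on 107 ⇒ C_{107}.
Distinct eigenvalues (to 3 d.p.): [2.0, 1.997, 1.986, 1.969, 1.945, 1.914, 1.877, 1.833, 1.783, 1.727, 1.665, 1.597, 1.524, 1.445, 1.361, 1.273, 1.18, 1.084, 0.983, 0.879, 0.772, 0.663, 0.551, 0.437, 0.322, 0.205, 0.088, -0.029, -0.147, -0.263, -0.379, -0.494, -0.607, -0.718, -0.826, -0.931, -1.034, -1.132, -1.227, -1.318, -1.404, -1.485, -1.561, -1.632, -1.697, -1.756, -1.809, -1.856, -1.897, -1.931, -1.958, -1.978, -1.992, -1.999].
ϑ = −N·λ_min/(λ_max−λ_min) = −107·(-2*cos(pi/107))/(2−(-2*cos(pi/107))) = 107*cos(pi/107)/(cos(pi/107) + 1).
Numerically 53.48847.
α=53, χ(Ḡ)=54; ϑ=107*cos(pi/107)/(cos(pi/107) + 1) lies between (both strict).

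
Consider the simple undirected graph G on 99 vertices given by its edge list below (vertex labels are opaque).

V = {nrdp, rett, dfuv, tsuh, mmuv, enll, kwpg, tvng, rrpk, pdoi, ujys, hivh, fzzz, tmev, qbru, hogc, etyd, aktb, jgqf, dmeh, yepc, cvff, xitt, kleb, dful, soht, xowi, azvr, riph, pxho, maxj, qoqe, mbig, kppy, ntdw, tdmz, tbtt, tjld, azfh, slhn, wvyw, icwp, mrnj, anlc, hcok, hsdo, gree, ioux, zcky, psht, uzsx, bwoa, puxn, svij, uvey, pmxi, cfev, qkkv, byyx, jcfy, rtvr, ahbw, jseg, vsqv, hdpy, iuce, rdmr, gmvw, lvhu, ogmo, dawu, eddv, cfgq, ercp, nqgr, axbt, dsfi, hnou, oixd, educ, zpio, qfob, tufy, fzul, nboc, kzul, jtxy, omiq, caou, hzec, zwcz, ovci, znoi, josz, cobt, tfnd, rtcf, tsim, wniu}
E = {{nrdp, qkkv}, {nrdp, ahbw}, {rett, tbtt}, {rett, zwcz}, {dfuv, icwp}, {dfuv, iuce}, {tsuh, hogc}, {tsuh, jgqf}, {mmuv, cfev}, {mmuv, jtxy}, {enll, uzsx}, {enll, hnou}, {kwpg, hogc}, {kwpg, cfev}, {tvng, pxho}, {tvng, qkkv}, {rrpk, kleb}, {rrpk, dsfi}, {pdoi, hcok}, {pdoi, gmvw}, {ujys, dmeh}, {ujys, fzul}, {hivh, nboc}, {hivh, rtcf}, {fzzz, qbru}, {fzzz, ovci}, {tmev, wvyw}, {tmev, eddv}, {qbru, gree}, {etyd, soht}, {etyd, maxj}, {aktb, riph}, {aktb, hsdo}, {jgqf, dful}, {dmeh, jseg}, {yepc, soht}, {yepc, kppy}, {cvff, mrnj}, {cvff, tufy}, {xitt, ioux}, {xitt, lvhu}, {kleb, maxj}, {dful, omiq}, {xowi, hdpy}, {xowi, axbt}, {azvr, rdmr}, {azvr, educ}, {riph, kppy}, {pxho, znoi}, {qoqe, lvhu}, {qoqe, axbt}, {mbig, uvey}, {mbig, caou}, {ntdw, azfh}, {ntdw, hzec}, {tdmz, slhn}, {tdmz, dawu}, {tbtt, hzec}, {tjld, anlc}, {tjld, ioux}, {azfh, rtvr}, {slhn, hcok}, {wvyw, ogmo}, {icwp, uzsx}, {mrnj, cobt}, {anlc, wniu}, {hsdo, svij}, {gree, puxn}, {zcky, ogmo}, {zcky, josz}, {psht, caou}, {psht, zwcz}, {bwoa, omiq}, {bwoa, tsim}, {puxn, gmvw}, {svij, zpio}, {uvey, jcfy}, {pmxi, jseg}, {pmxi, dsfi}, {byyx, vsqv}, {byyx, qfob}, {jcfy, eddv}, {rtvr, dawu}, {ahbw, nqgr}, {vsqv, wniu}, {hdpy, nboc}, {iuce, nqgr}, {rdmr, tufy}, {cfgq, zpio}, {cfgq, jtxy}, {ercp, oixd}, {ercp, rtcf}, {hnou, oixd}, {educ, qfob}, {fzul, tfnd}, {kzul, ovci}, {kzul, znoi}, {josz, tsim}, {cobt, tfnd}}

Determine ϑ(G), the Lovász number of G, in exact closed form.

N(cfgq) = {zpio, jtxy}, |N(cfgq)| = 2.
Vertex rdmr has 2 neighbors: azvr, tufy.
Vertex zwcz has 2 neighbors: rett, psht.
Vertex zcky has 2 neighbors: ogmo, josz.
deg(v) = 2 for all v (|V|=99); the odd cycle C_{99}.
A has 50 distinct eigenvalues ≈ [2.0, 1.995973, 1.98391, 1.963857, 1.935897, 1.900142, 1.856736, 1.805853, 1.747699, 1.682507, 1.610541, 1.532089, 1.447468, 1.357019, 1.261105, 1.160114, 1.054451, 0.944542, 0.83083, 0.713772, 0.593841, 0.471518, 0.347296, 0.221676, 0.095164, -0.031732, -0.1585, -0.28463, -0.409613, -0.532948, -0.654136, -0.77269, -0.888133, -1.0, -1.10784, -1.211219, -1.309721, -1.40295, -1.490529, -1.572106, -1.647353, -1.715967, -1.777671, -1.832217, -1.879385, -1.918986, -1.95086, -1.974878, -1.990944, -1.998993].
λ_max=2, λ_min=-2*cos(pi/99); ϑ = −99·λ_min/(λ_max−λ_min) = 99*cos(pi/99)/(cos(pi/99) + 1).
≈ 49.487536 (to 6 d.p.).
Sandwich: α(G)=49 ≤ ϑ(G)=99*cos(pi/99)/(cos(pi/99) + 1) ≤ χ(Ḡ)=50 (both strict).

99*cos(pi/99)/(cos(pi/99) + 1)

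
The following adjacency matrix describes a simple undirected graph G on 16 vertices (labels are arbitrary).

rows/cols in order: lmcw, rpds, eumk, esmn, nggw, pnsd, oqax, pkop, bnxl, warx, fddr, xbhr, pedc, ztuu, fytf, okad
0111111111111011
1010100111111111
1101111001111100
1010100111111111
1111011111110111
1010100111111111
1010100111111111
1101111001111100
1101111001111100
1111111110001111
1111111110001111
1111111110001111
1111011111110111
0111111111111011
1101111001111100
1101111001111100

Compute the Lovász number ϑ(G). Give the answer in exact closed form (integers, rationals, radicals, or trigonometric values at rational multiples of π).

Vertex pkop has 11 neighbors: lmcw, rpds, esmn, nggw, pnsd, oqax, warx, fddr, xbhr, pedc, ztuu.
deg(rpds) = 12; N(rpds) = {lmcw, eumk, nggw, pkop, bnxl, warx, fddr, xbhr, pedc, ztuu, fytf, okad}.
N(pnsd) = {lmcw, eumk, nggw, pkop, bnxl, warx, fddr, xbhr, pedc, ztuu, fytf, okad}, |N(pnsd)| = 12.
Vertex okad has 11 neighbors: lmcw, rpds, esmn, nggw, pnsd, oqax, warx, fddr, xbhr, pedc, ztuu.
G = K_{5,4,3,2,2}: α = 5 = χ(Ḡ), so ϑ = 5.
≈ 5.0000 (to 4 d.p.).
α=5, χ(Ḡ)=5; ϑ=5 lies between (collapsed).

5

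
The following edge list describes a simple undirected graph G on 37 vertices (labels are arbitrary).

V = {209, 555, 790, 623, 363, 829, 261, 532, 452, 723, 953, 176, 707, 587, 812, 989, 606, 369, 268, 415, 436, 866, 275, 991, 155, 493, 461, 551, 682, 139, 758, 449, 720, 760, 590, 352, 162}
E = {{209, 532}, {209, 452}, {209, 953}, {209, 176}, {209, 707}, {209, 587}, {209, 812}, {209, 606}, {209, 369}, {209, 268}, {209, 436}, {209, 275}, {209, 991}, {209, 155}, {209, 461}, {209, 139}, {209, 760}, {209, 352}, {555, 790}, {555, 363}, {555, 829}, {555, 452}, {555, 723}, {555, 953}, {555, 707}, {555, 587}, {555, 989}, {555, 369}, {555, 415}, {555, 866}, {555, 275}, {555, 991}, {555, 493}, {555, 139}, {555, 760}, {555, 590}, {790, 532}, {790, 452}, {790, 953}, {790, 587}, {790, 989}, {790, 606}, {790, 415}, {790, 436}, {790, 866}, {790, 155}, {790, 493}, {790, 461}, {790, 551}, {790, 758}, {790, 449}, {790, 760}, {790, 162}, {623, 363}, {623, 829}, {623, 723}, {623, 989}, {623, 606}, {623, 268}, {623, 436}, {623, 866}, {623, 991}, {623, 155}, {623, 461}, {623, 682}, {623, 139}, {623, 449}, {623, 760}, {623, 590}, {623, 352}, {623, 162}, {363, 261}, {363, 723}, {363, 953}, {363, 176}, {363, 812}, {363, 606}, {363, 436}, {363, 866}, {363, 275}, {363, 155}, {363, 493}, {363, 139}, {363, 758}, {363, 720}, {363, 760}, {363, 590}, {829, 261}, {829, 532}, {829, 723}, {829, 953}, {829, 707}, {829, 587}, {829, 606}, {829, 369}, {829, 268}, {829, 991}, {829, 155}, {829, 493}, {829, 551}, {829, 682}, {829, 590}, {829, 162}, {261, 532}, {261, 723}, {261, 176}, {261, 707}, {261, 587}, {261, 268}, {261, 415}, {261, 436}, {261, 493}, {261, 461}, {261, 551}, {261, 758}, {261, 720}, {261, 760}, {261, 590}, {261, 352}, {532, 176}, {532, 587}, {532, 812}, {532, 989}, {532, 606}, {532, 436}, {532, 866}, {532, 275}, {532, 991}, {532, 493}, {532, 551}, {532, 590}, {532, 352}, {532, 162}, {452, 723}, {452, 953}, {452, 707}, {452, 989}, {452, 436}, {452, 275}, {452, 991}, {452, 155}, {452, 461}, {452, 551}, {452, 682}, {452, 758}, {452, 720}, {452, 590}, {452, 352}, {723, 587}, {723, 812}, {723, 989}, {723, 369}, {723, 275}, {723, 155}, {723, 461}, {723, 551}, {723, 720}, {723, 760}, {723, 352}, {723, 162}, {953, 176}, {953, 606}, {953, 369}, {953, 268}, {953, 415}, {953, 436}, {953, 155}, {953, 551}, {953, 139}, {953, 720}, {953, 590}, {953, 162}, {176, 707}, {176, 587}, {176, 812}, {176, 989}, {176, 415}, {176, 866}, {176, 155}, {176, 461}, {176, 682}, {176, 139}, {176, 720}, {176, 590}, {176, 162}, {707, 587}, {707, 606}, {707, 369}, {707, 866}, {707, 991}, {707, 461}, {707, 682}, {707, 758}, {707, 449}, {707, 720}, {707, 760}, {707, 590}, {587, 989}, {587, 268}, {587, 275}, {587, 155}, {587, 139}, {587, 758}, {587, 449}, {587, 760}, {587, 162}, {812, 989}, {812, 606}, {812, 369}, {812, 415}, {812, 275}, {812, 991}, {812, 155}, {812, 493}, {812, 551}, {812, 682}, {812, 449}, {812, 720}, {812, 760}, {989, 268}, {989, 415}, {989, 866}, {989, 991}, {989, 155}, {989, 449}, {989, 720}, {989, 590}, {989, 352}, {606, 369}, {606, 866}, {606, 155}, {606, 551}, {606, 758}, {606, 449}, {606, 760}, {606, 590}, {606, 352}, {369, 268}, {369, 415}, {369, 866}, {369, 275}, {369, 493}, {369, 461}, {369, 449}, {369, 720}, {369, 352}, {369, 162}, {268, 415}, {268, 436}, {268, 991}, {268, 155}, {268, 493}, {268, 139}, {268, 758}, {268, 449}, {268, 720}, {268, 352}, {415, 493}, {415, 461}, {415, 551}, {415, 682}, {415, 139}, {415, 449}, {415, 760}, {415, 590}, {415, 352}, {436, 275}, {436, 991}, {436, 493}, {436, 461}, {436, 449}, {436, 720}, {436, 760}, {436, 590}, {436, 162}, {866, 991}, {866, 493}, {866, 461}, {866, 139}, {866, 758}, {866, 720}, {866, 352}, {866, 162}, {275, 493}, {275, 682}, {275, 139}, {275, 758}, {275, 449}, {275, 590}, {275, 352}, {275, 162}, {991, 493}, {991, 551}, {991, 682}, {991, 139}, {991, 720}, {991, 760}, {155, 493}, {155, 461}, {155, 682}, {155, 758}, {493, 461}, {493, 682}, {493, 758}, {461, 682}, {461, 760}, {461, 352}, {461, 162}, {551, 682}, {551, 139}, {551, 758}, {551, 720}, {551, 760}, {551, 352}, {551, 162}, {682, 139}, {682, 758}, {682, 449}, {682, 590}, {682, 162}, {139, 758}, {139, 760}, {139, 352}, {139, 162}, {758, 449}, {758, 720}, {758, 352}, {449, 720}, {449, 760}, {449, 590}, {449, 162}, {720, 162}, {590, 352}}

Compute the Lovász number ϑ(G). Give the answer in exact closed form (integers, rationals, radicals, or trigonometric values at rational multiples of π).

sqrt(37)

Vertex 139 has 18 neighbors: 209, 555, 623, 363, 953, 176, 587, 268, 415, 866, 275, 991, 551, 682, 758, 760, 352, 162.
deg(461) = 18; N(461) = {209, 790, 623, 261, 452, 723, 176, 707, 369, 415, 436, 866, 155, 493, 682, 760, 352, 162}.
Vertex 532 has 18 neighbors: 209, 790, 829, 261, 176, 587, 812, 989, 606, 436, 866, 275, 991, 493, 551, 590, 352, 162.
deg(452) = 18; N(452) = {209, 555, 790, 723, 953, 707, 989, 436, 275, 991, 155, 461, 551, 682, 758, 720, 590, 352}.
37-vertex 18-regular graph: strongly regular (37,18,8,9).
The 3 distinct eigenvalues: [18.0, 2.5414, -3.5414].
With N=37: ϑ(G) = 37·(-(-sqrt(37)/2 - 1/2))/(18−(-sqrt(37)/2 - 1/2)) = sqrt(37).
= 6.08276253… (decimal).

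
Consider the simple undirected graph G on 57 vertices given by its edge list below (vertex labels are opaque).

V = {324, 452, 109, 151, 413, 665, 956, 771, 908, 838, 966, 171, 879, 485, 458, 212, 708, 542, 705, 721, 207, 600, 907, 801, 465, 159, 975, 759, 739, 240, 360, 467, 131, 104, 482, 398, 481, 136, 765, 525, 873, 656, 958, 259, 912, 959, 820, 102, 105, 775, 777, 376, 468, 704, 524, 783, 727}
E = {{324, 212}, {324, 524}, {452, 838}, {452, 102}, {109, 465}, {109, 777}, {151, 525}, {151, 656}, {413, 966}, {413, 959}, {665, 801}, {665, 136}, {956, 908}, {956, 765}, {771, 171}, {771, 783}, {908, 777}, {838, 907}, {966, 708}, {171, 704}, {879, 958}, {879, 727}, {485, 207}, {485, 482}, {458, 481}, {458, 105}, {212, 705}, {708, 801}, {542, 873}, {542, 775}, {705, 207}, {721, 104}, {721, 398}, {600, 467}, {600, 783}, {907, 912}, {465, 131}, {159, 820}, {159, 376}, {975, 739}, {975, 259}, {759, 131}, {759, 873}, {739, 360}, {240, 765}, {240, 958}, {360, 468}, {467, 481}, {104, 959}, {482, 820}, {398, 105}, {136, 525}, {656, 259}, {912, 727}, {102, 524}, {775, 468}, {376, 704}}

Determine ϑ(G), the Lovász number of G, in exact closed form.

deg(908) = 2; N(908) = {956, 777}.
deg(240) = 2; N(240) = {765, 958}.
Vertex 324 has 2 neighbors: 212, 524.
N(879) = {958, 727}, |N(879)| = 2.
57-vertex 2-regular graph: connected 2-regular on 57 ⇒ C_{57}.
spec(A) ≈ [2.0, 1.98786, 1.95159, 1.89163, 1.80871, 1.70384, 1.57828, 1.43357, 1.27145, 1.0939, 0.90307, 0.70128, 0.49097, 0.27471, 0.05511, -0.16516, -0.38342, -0.59703, -0.80339, -1.0, -1.18447, -1.35456, -1.50821, -1.64356, -1.75895, -1.85299, -1.92454, -1.97272, -1.99696] (distinct, 5 d.p.).
ϑ = −N·λ_min/(λ_max−λ_min) = −57·(-2*cos(pi/57))/(2−(-2*cos(pi/57))) = 57*cos(pi/57)/(cos(pi/57) + 1).
≈ 28.4783452 (to 7 d.p.).
α=28, χ(Ḡ)=29; ϑ=57*cos(pi/57)/(cos(pi/57) + 1) lies between (both strict).

57*cos(pi/57)/(cos(pi/57) + 1)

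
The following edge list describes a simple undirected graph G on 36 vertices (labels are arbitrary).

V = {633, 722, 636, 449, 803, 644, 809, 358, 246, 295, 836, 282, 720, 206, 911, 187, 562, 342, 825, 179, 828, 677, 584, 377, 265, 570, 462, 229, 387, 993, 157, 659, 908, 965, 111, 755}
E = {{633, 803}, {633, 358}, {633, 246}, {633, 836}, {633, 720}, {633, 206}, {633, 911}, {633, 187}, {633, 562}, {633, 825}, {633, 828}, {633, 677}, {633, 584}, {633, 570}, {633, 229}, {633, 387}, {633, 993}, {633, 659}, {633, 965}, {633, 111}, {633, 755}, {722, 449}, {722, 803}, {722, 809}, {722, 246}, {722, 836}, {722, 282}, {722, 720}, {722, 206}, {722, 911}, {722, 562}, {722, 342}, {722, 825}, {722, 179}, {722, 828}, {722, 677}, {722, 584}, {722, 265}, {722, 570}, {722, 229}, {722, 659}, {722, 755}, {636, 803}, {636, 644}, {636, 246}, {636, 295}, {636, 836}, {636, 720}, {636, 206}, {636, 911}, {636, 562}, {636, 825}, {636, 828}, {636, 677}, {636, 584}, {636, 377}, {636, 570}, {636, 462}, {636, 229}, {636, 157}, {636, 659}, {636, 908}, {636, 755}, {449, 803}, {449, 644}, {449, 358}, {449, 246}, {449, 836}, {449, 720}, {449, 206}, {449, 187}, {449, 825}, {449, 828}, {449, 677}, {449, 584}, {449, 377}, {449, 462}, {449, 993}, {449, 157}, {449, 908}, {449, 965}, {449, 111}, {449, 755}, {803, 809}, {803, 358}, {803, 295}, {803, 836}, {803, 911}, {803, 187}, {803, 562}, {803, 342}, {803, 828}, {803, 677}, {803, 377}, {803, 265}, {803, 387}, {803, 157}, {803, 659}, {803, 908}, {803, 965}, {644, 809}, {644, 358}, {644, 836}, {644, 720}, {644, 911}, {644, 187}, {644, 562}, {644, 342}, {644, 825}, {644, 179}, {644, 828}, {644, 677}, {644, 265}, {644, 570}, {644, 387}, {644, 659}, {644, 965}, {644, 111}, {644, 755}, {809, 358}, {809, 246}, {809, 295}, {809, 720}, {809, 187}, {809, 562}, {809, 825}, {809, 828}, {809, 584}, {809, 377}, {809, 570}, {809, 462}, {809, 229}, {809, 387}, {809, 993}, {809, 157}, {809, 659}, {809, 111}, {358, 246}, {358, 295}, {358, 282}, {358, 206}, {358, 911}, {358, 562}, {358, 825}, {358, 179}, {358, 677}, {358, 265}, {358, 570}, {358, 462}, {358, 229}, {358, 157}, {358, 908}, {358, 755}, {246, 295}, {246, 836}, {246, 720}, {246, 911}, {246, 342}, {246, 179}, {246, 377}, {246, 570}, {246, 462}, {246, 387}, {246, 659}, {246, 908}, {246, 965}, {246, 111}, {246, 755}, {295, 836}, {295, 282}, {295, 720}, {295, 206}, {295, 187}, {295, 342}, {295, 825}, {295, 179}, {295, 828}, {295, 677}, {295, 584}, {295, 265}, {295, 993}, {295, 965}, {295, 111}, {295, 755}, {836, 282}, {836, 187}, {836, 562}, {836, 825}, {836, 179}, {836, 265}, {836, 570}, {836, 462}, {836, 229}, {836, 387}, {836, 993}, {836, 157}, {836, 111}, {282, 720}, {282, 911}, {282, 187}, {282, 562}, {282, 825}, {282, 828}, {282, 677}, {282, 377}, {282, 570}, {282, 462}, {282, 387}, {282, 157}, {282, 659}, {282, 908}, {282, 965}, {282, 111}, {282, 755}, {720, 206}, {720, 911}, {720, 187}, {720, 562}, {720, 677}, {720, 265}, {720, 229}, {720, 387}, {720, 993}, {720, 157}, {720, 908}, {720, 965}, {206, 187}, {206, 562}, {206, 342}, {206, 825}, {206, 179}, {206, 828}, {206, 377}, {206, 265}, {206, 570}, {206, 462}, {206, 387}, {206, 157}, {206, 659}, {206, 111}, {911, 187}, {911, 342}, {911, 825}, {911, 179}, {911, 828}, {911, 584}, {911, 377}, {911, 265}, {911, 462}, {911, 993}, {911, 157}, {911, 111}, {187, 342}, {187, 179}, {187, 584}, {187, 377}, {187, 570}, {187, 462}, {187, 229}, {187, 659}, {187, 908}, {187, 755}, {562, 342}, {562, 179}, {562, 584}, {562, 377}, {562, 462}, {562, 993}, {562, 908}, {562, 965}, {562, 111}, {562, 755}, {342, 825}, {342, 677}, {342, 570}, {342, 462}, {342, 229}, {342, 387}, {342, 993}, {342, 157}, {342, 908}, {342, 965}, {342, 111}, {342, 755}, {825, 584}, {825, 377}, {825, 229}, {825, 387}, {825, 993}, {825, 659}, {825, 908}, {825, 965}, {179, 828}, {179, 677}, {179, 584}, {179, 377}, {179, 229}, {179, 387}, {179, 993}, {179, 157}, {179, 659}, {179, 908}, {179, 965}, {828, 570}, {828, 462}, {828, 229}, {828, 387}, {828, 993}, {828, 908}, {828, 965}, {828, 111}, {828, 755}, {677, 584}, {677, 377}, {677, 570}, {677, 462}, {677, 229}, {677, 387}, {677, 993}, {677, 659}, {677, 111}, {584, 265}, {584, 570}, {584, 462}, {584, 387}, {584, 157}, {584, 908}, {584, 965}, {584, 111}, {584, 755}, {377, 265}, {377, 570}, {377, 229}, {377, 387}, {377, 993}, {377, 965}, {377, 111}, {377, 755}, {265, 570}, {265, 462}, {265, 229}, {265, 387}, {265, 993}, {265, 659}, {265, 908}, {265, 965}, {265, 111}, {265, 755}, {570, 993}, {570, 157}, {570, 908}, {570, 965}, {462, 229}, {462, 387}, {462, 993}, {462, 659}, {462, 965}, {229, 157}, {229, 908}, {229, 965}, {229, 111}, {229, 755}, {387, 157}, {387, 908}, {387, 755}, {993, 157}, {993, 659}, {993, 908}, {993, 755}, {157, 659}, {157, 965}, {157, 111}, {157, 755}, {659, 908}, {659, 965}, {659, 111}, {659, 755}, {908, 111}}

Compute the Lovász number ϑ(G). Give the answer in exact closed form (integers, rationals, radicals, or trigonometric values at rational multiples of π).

8

Vertex 206 has 21 neighbors: 633, 722, 636, 449, 358, 295, 720, 187, 562, 342, 825, 179, 828, 377, 265, 570, 462, 387, 157, 659, 111.
N(229) = {633, 722, 636, 809, 358, 836, 720, 187, 342, 825, 179, 828, 677, 377, 265, 462, 157, 908, 965, 111, 755}, |N(229)| = 21.
N(342) = {722, 803, 644, 246, 295, 206, 911, 187, 562, 825, 677, 570, 462, 229, 387, 993, 157, 908, 965, 111, 755}, |N(342)| = 21.
N(828) = {633, 722, 636, 449, 803, 644, 809, 295, 282, 206, 911, 179, 570, 462, 229, 387, 993, 908, 965, 111, 755}, |N(828)| = 21.
Every vertex has degree 21 (N=36); this is K(9,2), the Kneser graph.
Distinct eigenvalues (to 4 d.p.): [21.0, 1.0, -6.0].
−36·(-6) / ((21)−(-6)) = 8 = ϑ(G).
≈ 8.00000000 (to 8 d.p.).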